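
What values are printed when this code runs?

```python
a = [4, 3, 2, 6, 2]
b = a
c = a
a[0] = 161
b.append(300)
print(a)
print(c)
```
[161, 3, 2, 6, 2, 300]
[161, 3, 2, 6, 2, 300]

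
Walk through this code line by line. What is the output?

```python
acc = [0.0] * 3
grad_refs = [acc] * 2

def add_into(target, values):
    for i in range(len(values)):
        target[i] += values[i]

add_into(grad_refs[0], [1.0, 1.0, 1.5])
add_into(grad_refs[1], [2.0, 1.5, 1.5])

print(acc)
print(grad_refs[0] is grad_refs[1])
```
[3.0, 2.5, 3.0]
True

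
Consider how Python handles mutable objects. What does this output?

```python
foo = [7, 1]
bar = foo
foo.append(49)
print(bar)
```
[7, 1, 49]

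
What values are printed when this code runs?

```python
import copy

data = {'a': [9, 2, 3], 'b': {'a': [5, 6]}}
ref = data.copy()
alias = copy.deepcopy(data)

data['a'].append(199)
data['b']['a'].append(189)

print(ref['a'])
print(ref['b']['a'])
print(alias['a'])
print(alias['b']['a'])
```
[9, 2, 3, 199]
[5, 6, 189]
[9, 2, 3]
[5, 6]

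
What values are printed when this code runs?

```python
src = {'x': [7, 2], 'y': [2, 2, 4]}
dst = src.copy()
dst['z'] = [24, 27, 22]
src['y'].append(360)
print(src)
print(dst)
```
{'x': [7, 2], 'y': [2, 2, 4, 360]}
{'x': [7, 2], 'y': [2, 2, 4, 360], 'z': [24, 27, 22]}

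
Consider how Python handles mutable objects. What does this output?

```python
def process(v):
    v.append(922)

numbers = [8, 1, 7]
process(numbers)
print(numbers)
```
[8, 1, 7, 922]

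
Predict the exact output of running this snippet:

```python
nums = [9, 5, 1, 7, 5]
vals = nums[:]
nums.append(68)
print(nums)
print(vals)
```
[9, 5, 1, 7, 5, 68]
[9, 5, 1, 7, 5]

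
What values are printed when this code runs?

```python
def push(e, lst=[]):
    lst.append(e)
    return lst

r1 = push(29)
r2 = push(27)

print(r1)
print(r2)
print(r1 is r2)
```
[29, 27]
[29, 27]
True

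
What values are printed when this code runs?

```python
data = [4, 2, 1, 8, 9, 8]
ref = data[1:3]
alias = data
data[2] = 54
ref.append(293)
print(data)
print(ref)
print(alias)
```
[4, 2, 54, 8, 9, 8]
[2, 1, 293]
[4, 2, 54, 8, 9, 8]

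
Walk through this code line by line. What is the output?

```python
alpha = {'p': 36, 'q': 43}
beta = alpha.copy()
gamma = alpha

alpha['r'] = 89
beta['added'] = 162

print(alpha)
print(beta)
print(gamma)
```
{'p': 36, 'q': 43, 'r': 89}
{'p': 36, 'q': 43, 'added': 162}
{'p': 36, 'q': 43, 'r': 89}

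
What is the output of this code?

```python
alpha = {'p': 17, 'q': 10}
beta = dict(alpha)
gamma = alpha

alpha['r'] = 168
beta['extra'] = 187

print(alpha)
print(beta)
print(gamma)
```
{'p': 17, 'q': 10, 'r': 168}
{'p': 17, 'q': 10, 'extra': 187}
{'p': 17, 'q': 10, 'r': 168}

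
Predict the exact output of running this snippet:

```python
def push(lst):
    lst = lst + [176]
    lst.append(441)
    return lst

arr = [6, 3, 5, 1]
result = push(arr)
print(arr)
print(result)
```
[6, 3, 5, 1]
[6, 3, 5, 1, 176, 441]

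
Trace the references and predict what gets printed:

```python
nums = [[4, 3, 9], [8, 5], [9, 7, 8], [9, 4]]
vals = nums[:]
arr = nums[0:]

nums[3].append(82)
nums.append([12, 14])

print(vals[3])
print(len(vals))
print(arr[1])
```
[9, 4, 82]
4
[8, 5]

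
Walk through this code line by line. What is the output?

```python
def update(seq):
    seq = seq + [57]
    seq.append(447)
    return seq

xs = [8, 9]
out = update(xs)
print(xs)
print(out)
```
[8, 9]
[8, 9, 57, 447]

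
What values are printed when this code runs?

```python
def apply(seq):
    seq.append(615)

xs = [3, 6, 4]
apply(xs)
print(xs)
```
[3, 6, 4, 615]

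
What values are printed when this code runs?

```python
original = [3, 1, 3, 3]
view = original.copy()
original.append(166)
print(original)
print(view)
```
[3, 1, 3, 3, 166]
[3, 1, 3, 3]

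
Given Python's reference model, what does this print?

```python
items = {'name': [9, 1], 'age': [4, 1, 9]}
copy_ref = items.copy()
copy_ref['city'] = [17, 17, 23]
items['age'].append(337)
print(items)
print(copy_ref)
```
{'name': [9, 1], 'age': [4, 1, 9, 337]}
{'name': [9, 1], 'age': [4, 1, 9, 337], 'city': [17, 17, 23]}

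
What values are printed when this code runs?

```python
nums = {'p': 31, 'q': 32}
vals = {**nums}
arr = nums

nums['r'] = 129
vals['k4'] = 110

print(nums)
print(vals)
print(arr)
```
{'p': 31, 'q': 32, 'r': 129}
{'p': 31, 'q': 32, 'k4': 110}
{'p': 31, 'q': 32, 'r': 129}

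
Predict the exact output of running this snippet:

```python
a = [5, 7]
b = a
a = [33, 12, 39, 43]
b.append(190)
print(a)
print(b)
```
[33, 12, 39, 43]
[5, 7, 190]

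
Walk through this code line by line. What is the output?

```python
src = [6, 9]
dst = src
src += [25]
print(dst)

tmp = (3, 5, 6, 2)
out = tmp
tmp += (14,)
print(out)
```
[6, 9, 25]
(3, 5, 6, 2)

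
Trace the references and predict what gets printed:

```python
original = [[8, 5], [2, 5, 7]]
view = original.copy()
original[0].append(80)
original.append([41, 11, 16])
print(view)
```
[[8, 5, 80], [2, 5, 7]]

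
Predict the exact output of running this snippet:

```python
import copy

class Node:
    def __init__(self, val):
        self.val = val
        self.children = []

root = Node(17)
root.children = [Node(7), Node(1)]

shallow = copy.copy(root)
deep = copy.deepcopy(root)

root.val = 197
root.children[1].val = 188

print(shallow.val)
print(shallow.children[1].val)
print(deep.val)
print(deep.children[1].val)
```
17
188
17
1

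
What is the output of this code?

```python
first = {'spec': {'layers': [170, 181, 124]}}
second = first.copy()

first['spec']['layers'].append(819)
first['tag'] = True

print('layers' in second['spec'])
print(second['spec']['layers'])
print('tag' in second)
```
True
[170, 181, 124, 819]
False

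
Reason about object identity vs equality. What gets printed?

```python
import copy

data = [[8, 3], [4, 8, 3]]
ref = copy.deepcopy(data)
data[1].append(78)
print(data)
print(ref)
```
[[8, 3], [4, 8, 3, 78]]
[[8, 3], [4, 8, 3]]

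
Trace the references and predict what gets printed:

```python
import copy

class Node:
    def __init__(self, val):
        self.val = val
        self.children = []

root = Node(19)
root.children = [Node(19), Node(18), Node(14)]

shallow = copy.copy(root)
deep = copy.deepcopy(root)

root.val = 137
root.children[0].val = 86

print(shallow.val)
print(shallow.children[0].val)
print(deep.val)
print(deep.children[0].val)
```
19
86
19
19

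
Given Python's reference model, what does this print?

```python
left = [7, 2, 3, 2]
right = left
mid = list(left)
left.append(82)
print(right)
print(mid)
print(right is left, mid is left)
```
[7, 2, 3, 2, 82]
[7, 2, 3, 2]
True False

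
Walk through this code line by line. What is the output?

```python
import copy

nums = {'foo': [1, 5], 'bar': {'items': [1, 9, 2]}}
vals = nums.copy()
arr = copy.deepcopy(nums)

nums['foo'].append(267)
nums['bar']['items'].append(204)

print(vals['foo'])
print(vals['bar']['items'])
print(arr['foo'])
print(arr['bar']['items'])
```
[1, 5, 267]
[1, 9, 2, 204]
[1, 5]
[1, 9, 2]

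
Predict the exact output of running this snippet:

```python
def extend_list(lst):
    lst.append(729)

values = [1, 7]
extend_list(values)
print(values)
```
[1, 7, 729]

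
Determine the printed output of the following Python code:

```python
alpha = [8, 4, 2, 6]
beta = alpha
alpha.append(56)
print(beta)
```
[8, 4, 2, 6, 56]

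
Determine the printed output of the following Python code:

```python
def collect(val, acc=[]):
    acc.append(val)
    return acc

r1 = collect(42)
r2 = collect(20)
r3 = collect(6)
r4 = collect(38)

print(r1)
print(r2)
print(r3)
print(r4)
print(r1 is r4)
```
[42, 20, 6, 38]
[42, 20, 6, 38]
[42, 20, 6, 38]
[42, 20, 6, 38]
True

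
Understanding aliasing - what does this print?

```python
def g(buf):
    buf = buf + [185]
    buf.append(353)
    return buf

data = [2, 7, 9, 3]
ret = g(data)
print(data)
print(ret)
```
[2, 7, 9, 3]
[2, 7, 9, 3, 185, 353]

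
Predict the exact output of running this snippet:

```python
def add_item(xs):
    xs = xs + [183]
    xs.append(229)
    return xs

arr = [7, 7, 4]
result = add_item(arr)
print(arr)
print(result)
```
[7, 7, 4]
[7, 7, 4, 183, 229]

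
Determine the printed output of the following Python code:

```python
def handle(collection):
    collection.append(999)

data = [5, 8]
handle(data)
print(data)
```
[5, 8, 999]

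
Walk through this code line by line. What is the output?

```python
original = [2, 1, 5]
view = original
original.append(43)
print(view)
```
[2, 1, 5, 43]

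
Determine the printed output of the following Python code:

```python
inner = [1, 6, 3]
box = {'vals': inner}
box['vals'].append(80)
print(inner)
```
[1, 6, 3, 80]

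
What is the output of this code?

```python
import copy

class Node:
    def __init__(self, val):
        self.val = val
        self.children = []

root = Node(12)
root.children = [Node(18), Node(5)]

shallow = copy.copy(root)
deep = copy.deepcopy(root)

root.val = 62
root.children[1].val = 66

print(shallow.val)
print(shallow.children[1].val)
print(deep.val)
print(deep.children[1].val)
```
12
66
12
5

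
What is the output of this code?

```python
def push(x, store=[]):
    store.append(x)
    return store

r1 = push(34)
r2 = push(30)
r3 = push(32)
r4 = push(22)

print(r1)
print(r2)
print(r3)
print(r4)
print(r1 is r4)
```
[34, 30, 32, 22]
[34, 30, 32, 22]
[34, 30, 32, 22]
[34, 30, 32, 22]
True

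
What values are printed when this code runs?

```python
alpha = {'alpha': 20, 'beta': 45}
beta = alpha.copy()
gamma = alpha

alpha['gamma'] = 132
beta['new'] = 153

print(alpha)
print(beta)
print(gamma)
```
{'alpha': 20, 'beta': 45, 'gamma': 132}
{'alpha': 20, 'beta': 45, 'new': 153}
{'alpha': 20, 'beta': 45, 'gamma': 132}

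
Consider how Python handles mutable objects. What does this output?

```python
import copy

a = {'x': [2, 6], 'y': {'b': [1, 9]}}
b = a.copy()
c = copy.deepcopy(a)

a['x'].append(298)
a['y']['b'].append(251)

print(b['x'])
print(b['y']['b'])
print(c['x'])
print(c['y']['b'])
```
[2, 6, 298]
[1, 9, 251]
[2, 6]
[1, 9]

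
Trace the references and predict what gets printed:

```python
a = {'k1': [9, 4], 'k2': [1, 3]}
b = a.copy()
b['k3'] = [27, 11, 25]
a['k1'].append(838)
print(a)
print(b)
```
{'k1': [9, 4, 838], 'k2': [1, 3]}
{'k1': [9, 4, 838], 'k2': [1, 3], 'k3': [27, 11, 25]}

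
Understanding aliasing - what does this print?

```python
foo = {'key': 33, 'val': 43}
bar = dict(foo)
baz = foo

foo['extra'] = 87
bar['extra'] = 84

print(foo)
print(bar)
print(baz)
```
{'key': 33, 'val': 43, 'extra': 87}
{'key': 33, 'val': 43, 'extra': 84}
{'key': 33, 'val': 43, 'extra': 87}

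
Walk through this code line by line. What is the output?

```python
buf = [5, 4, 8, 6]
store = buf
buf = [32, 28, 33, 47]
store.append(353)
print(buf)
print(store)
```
[32, 28, 33, 47]
[5, 4, 8, 6, 353]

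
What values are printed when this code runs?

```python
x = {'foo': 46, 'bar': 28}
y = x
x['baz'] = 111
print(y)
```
{'foo': 46, 'bar': 28, 'baz': 111}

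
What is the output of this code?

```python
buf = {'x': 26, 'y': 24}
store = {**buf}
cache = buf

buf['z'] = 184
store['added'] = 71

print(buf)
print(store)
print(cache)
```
{'x': 26, 'y': 24, 'z': 184}
{'x': 26, 'y': 24, 'added': 71}
{'x': 26, 'y': 24, 'z': 184}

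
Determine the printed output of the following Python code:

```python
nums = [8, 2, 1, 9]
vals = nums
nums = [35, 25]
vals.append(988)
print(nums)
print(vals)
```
[35, 25]
[8, 2, 1, 9, 988]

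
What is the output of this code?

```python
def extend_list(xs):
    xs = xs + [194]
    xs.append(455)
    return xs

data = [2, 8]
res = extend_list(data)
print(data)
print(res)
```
[2, 8]
[2, 8, 194, 455]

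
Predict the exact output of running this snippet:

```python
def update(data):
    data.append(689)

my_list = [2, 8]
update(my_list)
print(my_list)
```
[2, 8, 689]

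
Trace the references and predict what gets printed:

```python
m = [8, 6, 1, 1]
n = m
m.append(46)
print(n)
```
[8, 6, 1, 1, 46]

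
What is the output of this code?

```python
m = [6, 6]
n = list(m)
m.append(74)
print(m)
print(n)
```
[6, 6, 74]
[6, 6]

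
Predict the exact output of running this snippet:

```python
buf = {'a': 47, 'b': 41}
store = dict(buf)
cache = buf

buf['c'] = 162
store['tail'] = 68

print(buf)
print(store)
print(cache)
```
{'a': 47, 'b': 41, 'c': 162}
{'a': 47, 'b': 41, 'tail': 68}
{'a': 47, 'b': 41, 'c': 162}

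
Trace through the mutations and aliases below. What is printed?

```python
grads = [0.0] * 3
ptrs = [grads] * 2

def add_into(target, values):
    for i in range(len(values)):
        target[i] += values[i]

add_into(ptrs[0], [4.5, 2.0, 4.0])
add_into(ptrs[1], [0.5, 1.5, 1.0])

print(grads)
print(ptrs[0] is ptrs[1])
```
[5.0, 3.5, 5.0]
True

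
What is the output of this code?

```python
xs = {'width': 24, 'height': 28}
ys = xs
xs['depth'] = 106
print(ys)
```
{'width': 24, 'height': 28, 'depth': 106}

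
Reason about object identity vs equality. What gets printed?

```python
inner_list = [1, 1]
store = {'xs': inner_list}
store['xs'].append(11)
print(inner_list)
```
[1, 1, 11]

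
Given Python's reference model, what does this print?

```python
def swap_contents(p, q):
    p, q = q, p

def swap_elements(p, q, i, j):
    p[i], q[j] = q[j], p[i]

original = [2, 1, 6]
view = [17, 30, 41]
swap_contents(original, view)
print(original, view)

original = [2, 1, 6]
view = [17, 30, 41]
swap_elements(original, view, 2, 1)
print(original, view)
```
[2, 1, 6] [17, 30, 41]
[2, 1, 30] [17, 6, 41]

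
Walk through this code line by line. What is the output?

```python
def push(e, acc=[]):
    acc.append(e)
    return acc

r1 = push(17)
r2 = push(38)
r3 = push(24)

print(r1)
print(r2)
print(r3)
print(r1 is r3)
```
[17, 38, 24]
[17, 38, 24]
[17, 38, 24]
True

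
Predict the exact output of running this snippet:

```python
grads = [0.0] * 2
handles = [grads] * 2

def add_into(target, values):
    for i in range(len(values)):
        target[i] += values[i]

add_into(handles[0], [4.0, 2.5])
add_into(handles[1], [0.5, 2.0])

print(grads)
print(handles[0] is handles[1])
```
[4.5, 4.5]
True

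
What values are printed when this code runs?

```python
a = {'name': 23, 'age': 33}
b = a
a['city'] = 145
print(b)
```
{'name': 23, 'age': 33, 'city': 145}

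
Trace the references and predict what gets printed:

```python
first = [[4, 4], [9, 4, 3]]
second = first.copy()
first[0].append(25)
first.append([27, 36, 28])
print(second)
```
[[4, 4, 25], [9, 4, 3]]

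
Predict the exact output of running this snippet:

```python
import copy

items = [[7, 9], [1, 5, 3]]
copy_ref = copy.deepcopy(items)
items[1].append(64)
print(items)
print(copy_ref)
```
[[7, 9], [1, 5, 3, 64]]
[[7, 9], [1, 5, 3]]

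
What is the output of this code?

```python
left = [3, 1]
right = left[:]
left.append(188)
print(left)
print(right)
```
[3, 1, 188]
[3, 1]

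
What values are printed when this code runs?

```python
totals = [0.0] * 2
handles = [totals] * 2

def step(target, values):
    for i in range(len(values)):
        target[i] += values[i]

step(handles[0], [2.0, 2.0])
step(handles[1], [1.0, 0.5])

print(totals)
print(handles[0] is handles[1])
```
[3.0, 2.5]
True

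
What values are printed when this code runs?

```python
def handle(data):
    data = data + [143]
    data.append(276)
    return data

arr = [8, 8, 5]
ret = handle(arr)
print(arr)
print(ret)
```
[8, 8, 5]
[8, 8, 5, 143, 276]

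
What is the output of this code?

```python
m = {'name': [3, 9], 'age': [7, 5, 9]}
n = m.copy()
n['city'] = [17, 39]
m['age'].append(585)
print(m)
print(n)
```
{'name': [3, 9], 'age': [7, 5, 9, 585]}
{'name': [3, 9], 'age': [7, 5, 9, 585], 'city': [17, 39]}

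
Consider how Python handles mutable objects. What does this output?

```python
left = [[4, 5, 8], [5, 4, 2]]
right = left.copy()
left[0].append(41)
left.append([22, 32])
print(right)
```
[[4, 5, 8, 41], [5, 4, 2]]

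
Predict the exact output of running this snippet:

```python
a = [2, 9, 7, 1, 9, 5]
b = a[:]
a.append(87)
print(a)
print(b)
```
[2, 9, 7, 1, 9, 5, 87]
[2, 9, 7, 1, 9, 5]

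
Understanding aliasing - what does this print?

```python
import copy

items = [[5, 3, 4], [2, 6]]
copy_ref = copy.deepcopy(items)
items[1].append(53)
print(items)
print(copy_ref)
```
[[5, 3, 4], [2, 6, 53]]
[[5, 3, 4], [2, 6]]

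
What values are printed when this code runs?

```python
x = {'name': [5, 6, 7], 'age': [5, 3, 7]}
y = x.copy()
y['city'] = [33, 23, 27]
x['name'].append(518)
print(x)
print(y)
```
{'name': [5, 6, 7, 518], 'age': [5, 3, 7]}
{'name': [5, 6, 7, 518], 'age': [5, 3, 7], 'city': [33, 23, 27]}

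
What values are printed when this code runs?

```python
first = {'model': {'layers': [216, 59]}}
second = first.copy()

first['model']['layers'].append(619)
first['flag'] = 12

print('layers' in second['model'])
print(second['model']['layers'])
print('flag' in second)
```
True
[216, 59, 619]
False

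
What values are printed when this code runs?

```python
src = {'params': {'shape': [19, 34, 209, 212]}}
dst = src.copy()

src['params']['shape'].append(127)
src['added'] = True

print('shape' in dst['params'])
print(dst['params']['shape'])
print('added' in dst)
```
True
[19, 34, 209, 212, 127]
False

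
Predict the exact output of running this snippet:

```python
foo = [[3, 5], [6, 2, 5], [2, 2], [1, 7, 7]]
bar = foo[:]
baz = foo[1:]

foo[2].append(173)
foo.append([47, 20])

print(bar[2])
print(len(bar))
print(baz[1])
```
[2, 2, 173]
4
[2, 2, 173]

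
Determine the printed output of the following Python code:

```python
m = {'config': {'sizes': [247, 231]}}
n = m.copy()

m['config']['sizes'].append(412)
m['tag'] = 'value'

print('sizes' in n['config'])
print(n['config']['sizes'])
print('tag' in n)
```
True
[247, 231, 412]
False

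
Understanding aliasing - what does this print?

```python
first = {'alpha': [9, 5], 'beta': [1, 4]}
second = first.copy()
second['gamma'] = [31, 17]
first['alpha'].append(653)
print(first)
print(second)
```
{'alpha': [9, 5, 653], 'beta': [1, 4]}
{'alpha': [9, 5, 653], 'beta': [1, 4], 'gamma': [31, 17]}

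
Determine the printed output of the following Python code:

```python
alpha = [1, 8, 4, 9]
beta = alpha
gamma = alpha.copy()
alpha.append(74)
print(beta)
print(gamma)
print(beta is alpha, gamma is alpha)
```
[1, 8, 4, 9, 74]
[1, 8, 4, 9]
True False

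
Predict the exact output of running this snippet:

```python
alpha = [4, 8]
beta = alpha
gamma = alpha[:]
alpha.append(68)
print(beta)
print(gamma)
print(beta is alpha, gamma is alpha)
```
[4, 8, 68]
[4, 8]
True False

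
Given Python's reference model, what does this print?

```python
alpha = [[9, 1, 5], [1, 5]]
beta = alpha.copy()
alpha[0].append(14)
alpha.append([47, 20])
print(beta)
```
[[9, 1, 5, 14], [1, 5]]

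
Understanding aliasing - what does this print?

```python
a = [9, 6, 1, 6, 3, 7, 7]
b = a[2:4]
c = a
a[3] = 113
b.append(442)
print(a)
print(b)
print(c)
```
[9, 6, 1, 113, 3, 7, 7]
[1, 6, 442]
[9, 6, 1, 113, 3, 7, 7]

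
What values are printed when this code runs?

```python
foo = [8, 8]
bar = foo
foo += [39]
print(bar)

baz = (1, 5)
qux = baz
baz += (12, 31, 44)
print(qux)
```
[8, 8, 39]
(1, 5)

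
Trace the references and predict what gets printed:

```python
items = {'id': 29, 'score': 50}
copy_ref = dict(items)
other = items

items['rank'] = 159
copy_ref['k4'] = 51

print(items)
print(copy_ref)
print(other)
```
{'id': 29, 'score': 50, 'rank': 159}
{'id': 29, 'score': 50, 'k4': 51}
{'id': 29, 'score': 50, 'rank': 159}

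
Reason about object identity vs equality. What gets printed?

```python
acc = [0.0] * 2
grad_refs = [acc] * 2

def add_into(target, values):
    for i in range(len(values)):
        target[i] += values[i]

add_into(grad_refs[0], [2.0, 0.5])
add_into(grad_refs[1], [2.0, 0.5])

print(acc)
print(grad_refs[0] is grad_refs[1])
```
[4.0, 1.0]
True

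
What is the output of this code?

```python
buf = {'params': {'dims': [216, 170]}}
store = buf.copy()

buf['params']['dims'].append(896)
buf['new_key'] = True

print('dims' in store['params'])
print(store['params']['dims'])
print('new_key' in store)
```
True
[216, 170, 896]
False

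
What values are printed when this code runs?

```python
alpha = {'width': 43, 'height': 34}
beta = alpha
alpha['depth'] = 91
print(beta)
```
{'width': 43, 'height': 34, 'depth': 91}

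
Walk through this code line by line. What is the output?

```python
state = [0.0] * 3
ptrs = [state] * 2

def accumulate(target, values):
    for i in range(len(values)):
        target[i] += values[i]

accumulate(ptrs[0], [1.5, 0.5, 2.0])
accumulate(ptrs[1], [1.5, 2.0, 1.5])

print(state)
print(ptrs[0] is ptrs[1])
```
[3.0, 2.5, 3.5]
True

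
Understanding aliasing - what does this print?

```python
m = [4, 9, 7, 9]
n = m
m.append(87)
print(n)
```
[4, 9, 7, 9, 87]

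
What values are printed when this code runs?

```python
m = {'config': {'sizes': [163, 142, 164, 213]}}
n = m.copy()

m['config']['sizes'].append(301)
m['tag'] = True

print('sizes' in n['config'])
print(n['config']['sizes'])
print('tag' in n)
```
True
[163, 142, 164, 213, 301]
False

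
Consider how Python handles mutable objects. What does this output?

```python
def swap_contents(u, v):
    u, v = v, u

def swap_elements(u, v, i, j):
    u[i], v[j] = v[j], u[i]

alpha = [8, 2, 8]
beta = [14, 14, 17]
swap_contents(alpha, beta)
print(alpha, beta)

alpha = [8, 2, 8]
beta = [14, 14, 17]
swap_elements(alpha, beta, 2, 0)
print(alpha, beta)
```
[8, 2, 8] [14, 14, 17]
[8, 2, 14] [8, 14, 17]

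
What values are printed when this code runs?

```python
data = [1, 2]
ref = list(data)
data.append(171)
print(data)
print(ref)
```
[1, 2, 171]
[1, 2]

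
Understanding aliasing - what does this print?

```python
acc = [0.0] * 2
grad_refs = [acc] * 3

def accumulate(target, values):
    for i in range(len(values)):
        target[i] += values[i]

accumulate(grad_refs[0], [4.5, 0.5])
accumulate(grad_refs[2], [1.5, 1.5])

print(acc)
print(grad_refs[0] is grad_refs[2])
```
[6.0, 2.0]
True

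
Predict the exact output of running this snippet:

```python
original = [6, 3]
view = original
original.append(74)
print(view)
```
[6, 3, 74]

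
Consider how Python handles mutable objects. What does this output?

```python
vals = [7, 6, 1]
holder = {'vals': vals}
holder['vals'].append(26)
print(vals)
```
[7, 6, 1, 26]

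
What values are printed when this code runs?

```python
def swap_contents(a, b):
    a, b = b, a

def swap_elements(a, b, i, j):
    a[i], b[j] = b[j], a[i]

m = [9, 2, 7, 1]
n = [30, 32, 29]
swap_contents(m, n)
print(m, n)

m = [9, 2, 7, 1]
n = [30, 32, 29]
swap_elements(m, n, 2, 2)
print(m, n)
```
[9, 2, 7, 1] [30, 32, 29]
[9, 2, 29, 1] [30, 32, 7]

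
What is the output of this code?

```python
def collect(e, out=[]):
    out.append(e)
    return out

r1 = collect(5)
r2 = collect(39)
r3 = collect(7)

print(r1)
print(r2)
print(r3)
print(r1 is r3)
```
[5, 39, 7]
[5, 39, 7]
[5, 39, 7]
True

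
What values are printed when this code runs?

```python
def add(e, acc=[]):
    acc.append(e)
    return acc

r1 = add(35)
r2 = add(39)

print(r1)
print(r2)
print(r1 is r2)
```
[35, 39]
[35, 39]
True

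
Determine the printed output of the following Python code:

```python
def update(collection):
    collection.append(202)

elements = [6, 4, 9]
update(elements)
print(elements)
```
[6, 4, 9, 202]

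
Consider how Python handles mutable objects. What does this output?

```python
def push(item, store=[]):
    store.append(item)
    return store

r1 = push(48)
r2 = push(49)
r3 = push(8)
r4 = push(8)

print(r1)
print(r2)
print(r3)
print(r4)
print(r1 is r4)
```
[48, 49, 8, 8]
[48, 49, 8, 8]
[48, 49, 8, 8]
[48, 49, 8, 8]
True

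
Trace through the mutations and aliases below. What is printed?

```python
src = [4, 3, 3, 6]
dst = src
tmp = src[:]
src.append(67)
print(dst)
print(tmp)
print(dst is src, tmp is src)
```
[4, 3, 3, 6, 67]
[4, 3, 3, 6]
True False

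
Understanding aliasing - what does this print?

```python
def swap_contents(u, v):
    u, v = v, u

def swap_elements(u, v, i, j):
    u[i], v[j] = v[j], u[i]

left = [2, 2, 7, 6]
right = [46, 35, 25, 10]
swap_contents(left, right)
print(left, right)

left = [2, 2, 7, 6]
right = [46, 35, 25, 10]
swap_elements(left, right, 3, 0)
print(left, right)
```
[2, 2, 7, 6] [46, 35, 25, 10]
[2, 2, 7, 46] [6, 35, 25, 10]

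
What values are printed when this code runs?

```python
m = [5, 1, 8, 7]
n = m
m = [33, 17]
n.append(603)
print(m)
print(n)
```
[33, 17]
[5, 1, 8, 7, 603]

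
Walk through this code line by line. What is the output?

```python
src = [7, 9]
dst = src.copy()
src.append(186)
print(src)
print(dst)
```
[7, 9, 186]
[7, 9]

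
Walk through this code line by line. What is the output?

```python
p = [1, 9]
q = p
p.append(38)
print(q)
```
[1, 9, 38]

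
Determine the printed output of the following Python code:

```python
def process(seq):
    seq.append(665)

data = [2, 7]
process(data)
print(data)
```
[2, 7, 665]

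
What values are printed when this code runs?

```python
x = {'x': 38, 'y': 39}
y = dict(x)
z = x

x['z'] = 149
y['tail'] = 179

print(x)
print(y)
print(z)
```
{'x': 38, 'y': 39, 'z': 149}
{'x': 38, 'y': 39, 'tail': 179}
{'x': 38, 'y': 39, 'z': 149}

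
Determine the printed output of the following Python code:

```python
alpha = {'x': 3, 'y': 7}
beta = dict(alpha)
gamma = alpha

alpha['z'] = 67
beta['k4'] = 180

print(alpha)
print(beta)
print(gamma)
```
{'x': 3, 'y': 7, 'z': 67}
{'x': 3, 'y': 7, 'k4': 180}
{'x': 3, 'y': 7, 'z': 67}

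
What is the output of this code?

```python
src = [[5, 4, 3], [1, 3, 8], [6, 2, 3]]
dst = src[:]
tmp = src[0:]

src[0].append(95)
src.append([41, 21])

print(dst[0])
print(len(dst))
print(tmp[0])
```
[5, 4, 3, 95]
3
[5, 4, 3, 95]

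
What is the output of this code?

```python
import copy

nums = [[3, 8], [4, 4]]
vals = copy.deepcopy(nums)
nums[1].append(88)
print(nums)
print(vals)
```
[[3, 8], [4, 4, 88]]
[[3, 8], [4, 4]]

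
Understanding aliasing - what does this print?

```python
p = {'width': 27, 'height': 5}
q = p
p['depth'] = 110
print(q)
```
{'width': 27, 'height': 5, 'depth': 110}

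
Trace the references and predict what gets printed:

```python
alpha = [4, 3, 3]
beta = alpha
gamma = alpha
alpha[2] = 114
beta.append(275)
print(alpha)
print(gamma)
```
[4, 3, 114, 275]
[4, 3, 114, 275]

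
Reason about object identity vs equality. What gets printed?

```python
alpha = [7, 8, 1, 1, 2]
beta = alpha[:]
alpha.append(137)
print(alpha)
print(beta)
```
[7, 8, 1, 1, 2, 137]
[7, 8, 1, 1, 2]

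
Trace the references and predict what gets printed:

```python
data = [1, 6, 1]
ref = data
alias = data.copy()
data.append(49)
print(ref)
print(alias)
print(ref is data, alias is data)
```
[1, 6, 1, 49]
[1, 6, 1]
True False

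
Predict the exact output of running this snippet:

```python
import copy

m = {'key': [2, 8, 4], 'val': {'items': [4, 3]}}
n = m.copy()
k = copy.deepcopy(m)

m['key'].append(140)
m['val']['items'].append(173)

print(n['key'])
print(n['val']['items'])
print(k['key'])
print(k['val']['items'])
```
[2, 8, 4, 140]
[4, 3, 173]
[2, 8, 4]
[4, 3]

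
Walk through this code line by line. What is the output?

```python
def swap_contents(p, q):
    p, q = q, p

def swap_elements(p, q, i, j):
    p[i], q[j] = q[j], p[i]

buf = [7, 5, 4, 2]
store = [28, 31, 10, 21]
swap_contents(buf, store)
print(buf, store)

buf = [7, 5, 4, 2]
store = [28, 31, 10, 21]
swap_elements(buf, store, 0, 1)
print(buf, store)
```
[7, 5, 4, 2] [28, 31, 10, 21]
[31, 5, 4, 2] [28, 7, 10, 21]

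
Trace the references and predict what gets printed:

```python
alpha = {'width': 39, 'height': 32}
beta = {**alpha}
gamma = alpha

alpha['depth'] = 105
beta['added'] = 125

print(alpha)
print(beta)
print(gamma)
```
{'width': 39, 'height': 32, 'depth': 105}
{'width': 39, 'height': 32, 'added': 125}
{'width': 39, 'height': 32, 'depth': 105}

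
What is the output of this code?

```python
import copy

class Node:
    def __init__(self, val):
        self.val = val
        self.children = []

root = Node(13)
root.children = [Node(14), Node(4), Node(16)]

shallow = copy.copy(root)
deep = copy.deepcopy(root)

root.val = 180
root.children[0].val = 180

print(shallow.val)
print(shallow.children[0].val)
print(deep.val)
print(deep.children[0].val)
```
13
180
13
14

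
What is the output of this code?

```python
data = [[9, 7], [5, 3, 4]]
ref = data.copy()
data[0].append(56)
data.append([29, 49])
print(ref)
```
[[9, 7, 56], [5, 3, 4]]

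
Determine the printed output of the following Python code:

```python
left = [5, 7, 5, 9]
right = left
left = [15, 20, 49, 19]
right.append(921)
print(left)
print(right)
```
[15, 20, 49, 19]
[5, 7, 5, 9, 921]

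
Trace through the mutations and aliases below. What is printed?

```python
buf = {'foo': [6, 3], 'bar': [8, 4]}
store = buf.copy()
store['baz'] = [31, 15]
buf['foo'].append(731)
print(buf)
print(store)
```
{'foo': [6, 3, 731], 'bar': [8, 4]}
{'foo': [6, 3, 731], 'bar': [8, 4], 'baz': [31, 15]}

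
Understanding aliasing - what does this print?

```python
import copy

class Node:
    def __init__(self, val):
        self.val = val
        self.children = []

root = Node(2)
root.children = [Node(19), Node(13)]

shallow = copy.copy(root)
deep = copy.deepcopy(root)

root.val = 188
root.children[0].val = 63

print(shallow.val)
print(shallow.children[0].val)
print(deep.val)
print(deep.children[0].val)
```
2
63
2
19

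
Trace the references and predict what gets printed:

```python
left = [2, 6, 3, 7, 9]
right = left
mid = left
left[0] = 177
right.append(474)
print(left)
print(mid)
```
[177, 6, 3, 7, 9, 474]
[177, 6, 3, 7, 9, 474]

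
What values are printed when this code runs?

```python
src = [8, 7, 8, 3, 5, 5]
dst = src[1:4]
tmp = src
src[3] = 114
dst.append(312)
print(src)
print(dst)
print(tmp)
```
[8, 7, 8, 114, 5, 5]
[7, 8, 3, 312]
[8, 7, 8, 114, 5, 5]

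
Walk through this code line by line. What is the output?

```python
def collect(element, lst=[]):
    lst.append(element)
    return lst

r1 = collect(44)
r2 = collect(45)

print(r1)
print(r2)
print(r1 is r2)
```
[44, 45]
[44, 45]
True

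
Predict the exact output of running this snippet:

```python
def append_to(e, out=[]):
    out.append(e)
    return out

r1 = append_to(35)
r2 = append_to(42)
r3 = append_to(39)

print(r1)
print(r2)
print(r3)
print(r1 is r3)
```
[35, 42, 39]
[35, 42, 39]
[35, 42, 39]
True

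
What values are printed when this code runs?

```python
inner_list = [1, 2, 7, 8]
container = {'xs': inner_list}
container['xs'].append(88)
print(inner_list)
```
[1, 2, 7, 8, 88]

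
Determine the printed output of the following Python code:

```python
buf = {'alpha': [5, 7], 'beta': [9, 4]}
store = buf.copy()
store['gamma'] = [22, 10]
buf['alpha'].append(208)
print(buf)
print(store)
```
{'alpha': [5, 7, 208], 'beta': [9, 4]}
{'alpha': [5, 7, 208], 'beta': [9, 4], 'gamma': [22, 10]}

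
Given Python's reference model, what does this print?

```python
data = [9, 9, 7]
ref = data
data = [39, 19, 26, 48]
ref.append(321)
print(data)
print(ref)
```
[39, 19, 26, 48]
[9, 9, 7, 321]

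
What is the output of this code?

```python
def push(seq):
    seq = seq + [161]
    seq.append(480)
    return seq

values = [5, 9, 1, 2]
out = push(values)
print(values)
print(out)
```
[5, 9, 1, 2]
[5, 9, 1, 2, 161, 480]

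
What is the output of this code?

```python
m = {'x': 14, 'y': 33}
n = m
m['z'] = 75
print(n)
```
{'x': 14, 'y': 33, 'z': 75}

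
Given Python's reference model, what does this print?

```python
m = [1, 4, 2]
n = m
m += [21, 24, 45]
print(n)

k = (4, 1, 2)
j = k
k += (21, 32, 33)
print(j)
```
[1, 4, 2, 21, 24, 45]
(4, 1, 2)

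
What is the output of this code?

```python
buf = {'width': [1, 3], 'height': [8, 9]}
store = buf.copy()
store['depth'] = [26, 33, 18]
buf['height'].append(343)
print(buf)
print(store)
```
{'width': [1, 3], 'height': [8, 9, 343]}
{'width': [1, 3], 'height': [8, 9, 343], 'depth': [26, 33, 18]}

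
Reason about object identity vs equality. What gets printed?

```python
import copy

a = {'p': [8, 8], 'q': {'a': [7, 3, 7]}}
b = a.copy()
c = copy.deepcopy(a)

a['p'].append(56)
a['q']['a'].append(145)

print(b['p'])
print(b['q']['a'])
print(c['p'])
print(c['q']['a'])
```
[8, 8, 56]
[7, 3, 7, 145]
[8, 8]
[7, 3, 7]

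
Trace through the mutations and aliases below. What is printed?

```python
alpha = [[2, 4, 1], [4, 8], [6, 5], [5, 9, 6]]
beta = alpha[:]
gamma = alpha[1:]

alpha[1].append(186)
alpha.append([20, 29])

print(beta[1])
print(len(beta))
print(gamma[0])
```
[4, 8, 186]
4
[4, 8, 186]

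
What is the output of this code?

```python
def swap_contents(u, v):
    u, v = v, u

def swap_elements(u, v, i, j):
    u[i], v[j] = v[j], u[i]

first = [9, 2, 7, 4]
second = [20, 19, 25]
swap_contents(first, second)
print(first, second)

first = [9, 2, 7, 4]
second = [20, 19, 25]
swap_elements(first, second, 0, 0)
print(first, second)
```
[9, 2, 7, 4] [20, 19, 25]
[20, 2, 7, 4] [9, 19, 25]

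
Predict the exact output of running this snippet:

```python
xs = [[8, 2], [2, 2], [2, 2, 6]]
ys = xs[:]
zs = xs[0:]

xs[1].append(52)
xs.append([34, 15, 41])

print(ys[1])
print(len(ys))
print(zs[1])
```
[2, 2, 52]
3
[2, 2, 52]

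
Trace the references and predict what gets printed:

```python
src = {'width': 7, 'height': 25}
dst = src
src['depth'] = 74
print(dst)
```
{'width': 7, 'height': 25, 'depth': 74}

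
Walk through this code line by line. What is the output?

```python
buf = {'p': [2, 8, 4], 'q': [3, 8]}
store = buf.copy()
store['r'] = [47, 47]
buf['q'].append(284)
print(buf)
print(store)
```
{'p': [2, 8, 4], 'q': [3, 8, 284]}
{'p': [2, 8, 4], 'q': [3, 8, 284], 'r': [47, 47]}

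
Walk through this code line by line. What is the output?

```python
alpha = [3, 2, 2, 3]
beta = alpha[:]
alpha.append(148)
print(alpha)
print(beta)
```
[3, 2, 2, 3, 148]
[3, 2, 2, 3]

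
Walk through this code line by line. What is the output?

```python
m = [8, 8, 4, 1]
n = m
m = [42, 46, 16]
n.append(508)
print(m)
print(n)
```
[42, 46, 16]
[8, 8, 4, 1, 508]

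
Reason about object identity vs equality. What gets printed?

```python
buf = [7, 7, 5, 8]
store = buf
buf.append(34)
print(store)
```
[7, 7, 5, 8, 34]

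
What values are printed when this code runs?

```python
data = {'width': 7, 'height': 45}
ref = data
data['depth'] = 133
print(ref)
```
{'width': 7, 'height': 45, 'depth': 133}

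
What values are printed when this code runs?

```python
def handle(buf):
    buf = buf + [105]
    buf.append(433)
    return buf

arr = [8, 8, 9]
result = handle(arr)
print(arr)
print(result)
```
[8, 8, 9]
[8, 8, 9, 105, 433]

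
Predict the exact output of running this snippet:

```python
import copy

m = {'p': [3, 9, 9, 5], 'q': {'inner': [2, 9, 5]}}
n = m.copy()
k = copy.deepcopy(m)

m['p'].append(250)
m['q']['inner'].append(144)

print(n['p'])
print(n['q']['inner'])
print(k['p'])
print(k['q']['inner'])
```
[3, 9, 9, 5, 250]
[2, 9, 5, 144]
[3, 9, 9, 5]
[2, 9, 5]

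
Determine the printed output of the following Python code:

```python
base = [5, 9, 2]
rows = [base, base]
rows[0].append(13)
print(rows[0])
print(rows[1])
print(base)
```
[5, 9, 2, 13]
[5, 9, 2, 13]
[5, 9, 2, 13]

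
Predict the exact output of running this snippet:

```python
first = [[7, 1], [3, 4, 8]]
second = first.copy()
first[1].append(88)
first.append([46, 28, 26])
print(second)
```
[[7, 1], [3, 4, 8, 88]]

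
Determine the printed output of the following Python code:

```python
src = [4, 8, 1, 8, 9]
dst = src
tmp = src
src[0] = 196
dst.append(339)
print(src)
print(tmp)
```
[196, 8, 1, 8, 9, 339]
[196, 8, 1, 8, 9, 339]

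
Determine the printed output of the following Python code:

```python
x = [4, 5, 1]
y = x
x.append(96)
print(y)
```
[4, 5, 1, 96]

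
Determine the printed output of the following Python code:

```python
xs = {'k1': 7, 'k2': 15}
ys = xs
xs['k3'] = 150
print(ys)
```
{'k1': 7, 'k2': 15, 'k3': 150}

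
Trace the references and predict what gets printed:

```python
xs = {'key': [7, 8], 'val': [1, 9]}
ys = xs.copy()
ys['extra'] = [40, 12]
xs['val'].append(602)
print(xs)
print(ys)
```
{'key': [7, 8], 'val': [1, 9, 602]}
{'key': [7, 8], 'val': [1, 9, 602], 'extra': [40, 12]}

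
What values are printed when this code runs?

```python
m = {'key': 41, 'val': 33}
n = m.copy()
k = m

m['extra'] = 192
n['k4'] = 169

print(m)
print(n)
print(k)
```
{'key': 41, 'val': 33, 'extra': 192}
{'key': 41, 'val': 33, 'k4': 169}
{'key': 41, 'val': 33, 'extra': 192}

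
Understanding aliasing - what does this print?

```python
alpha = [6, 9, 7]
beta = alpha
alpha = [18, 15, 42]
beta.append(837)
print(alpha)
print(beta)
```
[18, 15, 42]
[6, 9, 7, 837]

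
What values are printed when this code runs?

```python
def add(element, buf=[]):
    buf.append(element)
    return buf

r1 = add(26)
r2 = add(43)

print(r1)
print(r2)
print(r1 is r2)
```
[26, 43]
[26, 43]
True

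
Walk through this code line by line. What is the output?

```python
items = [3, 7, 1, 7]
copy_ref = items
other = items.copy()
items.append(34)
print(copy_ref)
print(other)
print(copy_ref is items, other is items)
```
[3, 7, 1, 7, 34]
[3, 7, 1, 7]
True False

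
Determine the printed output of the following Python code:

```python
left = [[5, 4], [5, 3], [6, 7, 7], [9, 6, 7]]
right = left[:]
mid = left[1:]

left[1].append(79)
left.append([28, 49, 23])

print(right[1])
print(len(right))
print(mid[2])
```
[5, 3, 79]
4
[9, 6, 7]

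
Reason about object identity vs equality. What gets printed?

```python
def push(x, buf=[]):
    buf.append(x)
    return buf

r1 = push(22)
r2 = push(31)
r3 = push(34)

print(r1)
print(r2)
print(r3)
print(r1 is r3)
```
[22, 31, 34]
[22, 31, 34]
[22, 31, 34]
True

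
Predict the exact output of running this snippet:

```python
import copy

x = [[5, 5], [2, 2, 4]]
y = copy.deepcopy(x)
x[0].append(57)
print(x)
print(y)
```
[[5, 5, 57], [2, 2, 4]]
[[5, 5], [2, 2, 4]]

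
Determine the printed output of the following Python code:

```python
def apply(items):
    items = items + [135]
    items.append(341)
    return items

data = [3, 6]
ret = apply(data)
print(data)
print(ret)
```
[3, 6]
[3, 6, 135, 341]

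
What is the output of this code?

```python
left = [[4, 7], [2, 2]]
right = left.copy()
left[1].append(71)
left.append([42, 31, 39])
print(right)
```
[[4, 7], [2, 2, 71]]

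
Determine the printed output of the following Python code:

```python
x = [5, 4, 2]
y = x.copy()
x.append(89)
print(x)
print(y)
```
[5, 4, 2, 89]
[5, 4, 2]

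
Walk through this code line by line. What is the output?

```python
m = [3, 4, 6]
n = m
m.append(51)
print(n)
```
[3, 4, 6, 51]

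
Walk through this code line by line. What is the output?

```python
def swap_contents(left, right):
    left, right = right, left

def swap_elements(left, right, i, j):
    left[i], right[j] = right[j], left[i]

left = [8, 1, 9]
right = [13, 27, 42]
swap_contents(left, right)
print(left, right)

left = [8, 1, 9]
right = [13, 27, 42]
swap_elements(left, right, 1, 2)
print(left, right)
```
[8, 1, 9] [13, 27, 42]
[8, 42, 9] [13, 27, 1]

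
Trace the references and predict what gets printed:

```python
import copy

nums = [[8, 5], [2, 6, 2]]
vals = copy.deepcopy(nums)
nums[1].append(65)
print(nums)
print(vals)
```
[[8, 5], [2, 6, 2, 65]]
[[8, 5], [2, 6, 2]]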